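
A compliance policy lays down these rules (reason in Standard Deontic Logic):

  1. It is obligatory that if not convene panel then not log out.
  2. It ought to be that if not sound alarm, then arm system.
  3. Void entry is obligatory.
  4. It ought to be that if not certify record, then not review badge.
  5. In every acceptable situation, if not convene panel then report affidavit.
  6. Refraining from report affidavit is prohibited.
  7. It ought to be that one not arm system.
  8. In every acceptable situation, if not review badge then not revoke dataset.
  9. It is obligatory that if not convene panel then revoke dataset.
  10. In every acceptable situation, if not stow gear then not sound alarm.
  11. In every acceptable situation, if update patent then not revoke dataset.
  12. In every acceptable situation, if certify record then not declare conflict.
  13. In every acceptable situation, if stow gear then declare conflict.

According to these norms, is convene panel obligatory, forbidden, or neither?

From premise 7 we have O(¬arm_system).
Premise 2 is O(¬sound_alarm → arm_system); contrapositively O(¬arm_system → sound_alarm). Since O(¬arm_system) holds, K gives O(sound_alarm).
Premise 10 is O(¬stow_gear → ¬sound_alarm); contrapositively O(sound_alarm → stow_gear). Since O(sound_alarm) holds, K gives O(stow_gear).
With premise 13, O(stow_gear → declare_conflict), the K-axiom yields O(declare_conflict).
Premise 12 is O(certify_record → ¬declare_conflict); contrapositively O(declare_conflict → ¬certify_record). Since O(declare_conflict) holds, K gives O(¬certify_record).
Premise 4 is O(¬certify_record → ¬review_badge); since O(¬certify_record), deontic closure gives O(¬review_badge).
With premise 8, O(¬review_badge → ¬revoke_dataset), the K-axiom yields O(¬revoke_dataset).
The contrapositive of premise 9 (O(¬convene_panel → revoke_dataset)) is O(¬revoke_dataset → convene_panel), and O(¬revoke_dataset) is already established, so O(convene_panel).
Premises 1, 3, 5, 6, 11 do not contribute to this derivation.
Hence convene_panel is obligatory.

Obligatory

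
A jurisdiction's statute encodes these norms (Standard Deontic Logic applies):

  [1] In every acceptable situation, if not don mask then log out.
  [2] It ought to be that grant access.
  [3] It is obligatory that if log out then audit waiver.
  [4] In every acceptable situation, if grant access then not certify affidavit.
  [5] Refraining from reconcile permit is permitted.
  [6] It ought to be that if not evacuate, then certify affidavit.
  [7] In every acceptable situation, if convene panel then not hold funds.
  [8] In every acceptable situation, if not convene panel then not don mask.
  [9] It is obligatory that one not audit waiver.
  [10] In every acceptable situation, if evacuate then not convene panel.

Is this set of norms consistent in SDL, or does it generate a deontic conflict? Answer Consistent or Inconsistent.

Premise 2 gives O(grant_access).
From O(grant_access) and premise 4, O(grant_access → ¬certify_affidavit), we obtain O(¬certify_affidavit).
Premise 6, O(¬evacuate → certify_affidavit), contraposes to O(¬certify_affidavit → evacuate); with O(¬certify_affidavit) we get O(evacuate).
With premise 10, O(evacuate → ¬convene_panel), the K-axiom yields O(¬convene_panel).
Premise 8 is O(¬convene_panel → ¬don_mask); since O(¬convene_panel), deontic closure gives O(¬don_mask).
With premise 1, O(¬don_mask → log_out), the K-axiom yields O(log_out).
With premise 3, O(log_out → audit_waiver), the K-axiom yields O(audit_waiver).
But premise 9 directly asserts O(¬audit_waiver).
We now have both O(audit_waiver) and O(¬audit_waiver) — audit_waiver is simultaneously obligatory and forbidden, violating the D-axiom.

Inconsistent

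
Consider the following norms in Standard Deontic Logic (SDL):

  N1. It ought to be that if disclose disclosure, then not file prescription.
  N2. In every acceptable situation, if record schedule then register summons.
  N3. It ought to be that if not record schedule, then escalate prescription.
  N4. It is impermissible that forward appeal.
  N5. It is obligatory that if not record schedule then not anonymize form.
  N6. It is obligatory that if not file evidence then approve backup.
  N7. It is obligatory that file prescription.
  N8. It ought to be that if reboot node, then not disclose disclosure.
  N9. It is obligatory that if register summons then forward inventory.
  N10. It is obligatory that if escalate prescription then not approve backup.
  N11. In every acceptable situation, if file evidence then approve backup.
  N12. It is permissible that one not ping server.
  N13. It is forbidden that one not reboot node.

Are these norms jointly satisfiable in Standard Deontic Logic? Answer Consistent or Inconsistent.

Premise 1 is O(disclose_disclosure → ¬file_prescription), but O(disclose_disclosure) is not derivable from the premises, so it does not yield O(¬file_prescription).
So O(¬file_prescription) is not derivable, and the apparent clash with O(file_prescription) does not arise.
A world satisfying every obligation exists (e.g. anonymize_form=false, approve_backup=true, disclose_disclosure=false, escalate_prescription=false, file_evidence=false, file_prescription=true, forward_appeal=false, forward_inventory=true, ping_server=false, reboot_node=true, record_schedule=true, register_summons=true); no atom is both obligatory and forbidden, so the set is consistent.

Consistent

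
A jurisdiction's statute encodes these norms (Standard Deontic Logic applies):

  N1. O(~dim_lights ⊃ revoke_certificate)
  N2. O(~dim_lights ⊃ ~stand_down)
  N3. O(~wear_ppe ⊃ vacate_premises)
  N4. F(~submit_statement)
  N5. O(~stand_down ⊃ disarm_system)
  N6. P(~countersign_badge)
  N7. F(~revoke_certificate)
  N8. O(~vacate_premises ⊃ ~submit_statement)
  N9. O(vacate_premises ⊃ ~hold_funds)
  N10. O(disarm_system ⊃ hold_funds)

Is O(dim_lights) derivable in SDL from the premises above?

Yes

Premise 4 is F(~submit_statement), i.e. O(submit_statement).
Premise 8, O(~vacate_premises ⊃ ~submit_statement), contraposes to O(submit_statement ⊃ vacate_premises); with O(submit_statement) we get O(vacate_premises).
From O(vacate_premises) and premise 9, O(vacate_premises ⊃ ~hold_funds), we obtain O(~hold_funds).
The contrapositive of premise 10 (O(disarm_system ⊃ hold_funds)) is O(~hold_funds ⊃ ~disarm_system), and O(~hold_funds) is already established, so O(~disarm_system).
Premise 5, O(~stand_down ⊃ disarm_system), contraposes to O(~disarm_system ⊃ stand_down); with O(~disarm_system) we get O(stand_down).
Premise 2, O(~dim_lights ⊃ ~stand_down), contraposes to O(stand_down ⊃ dim_lights); with O(stand_down) we get O(dim_lights).
Premises 1, 3, 6, 7 do not contribute to this derivation.
So O(dim_lights) follows.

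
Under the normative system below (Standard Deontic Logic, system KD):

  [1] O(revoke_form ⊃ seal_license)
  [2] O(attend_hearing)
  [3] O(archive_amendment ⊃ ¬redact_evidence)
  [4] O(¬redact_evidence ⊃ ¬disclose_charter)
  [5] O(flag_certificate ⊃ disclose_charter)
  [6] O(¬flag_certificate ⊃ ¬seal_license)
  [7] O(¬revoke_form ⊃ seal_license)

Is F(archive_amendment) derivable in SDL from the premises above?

Premises 7 and 1 cover both cases: O(¬revoke_form ⊃ seal_license) and O(revoke_form ⊃ seal_license). Since ¬revoke_form ∨ revoke_form is a tautology, O(seal_license) follows.
Premise 6, O(¬flag_certificate ⊃ ¬seal_license), contraposes to O(seal_license ⊃ flag_certificate); with O(seal_license) we get O(flag_certificate).
Premise 5 is O(flag_certificate ⊃ disclose_charter); since O(flag_certificate), deontic closure gives O(disclose_charter).
Premise 4, O(¬redact_evidence ⊃ ¬disclose_charter), contraposes to O(disclose_charter ⊃ redact_evidence); with O(disclose_charter) we get O(redact_evidence).
Premise 3 is O(archive_amendment ⊃ ¬redact_evidence); contrapositively O(redact_evidence ⊃ ¬archive_amendment). Since O(redact_evidence) holds, K gives O(¬archive_amendment).
Premise 2 does not contribute to this derivation.
So O(¬archive_amendment) holds, i.e. F(archive_amendment). The claim follows.

Yes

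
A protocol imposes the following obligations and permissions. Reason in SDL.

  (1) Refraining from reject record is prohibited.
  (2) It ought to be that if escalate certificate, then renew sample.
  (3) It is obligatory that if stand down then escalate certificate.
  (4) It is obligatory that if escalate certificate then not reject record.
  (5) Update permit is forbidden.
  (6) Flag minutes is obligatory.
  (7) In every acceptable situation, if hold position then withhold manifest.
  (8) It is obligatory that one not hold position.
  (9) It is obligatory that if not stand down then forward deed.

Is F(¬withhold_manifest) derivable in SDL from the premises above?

No

Premise 7 is O(hold_position → withhold_manifest), but O(hold_position) is not derivable from the premises, so it does not yield O(withhold_manifest).
No other premise forces O(withhold_manifest). An ideal world satisfying every premise can still have ¬withhold_manifest true, so F(¬withhold_manifest) is not derivable.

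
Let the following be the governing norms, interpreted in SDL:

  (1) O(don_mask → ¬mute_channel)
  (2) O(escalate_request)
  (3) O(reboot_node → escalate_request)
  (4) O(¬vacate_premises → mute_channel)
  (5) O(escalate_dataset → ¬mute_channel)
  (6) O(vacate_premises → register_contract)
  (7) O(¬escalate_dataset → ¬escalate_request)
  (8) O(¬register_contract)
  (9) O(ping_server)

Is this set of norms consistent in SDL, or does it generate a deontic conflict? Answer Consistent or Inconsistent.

Inconsistent

Premise 2 states O(escalate_request) outright.
Premise 7, O(¬escalate_dataset → ¬escalate_request), contraposes to O(escalate_request → escalate_dataset); with O(escalate_request) we get O(escalate_dataset).
Applying K to premise 5 (O(escalate_dataset → ¬mute_channel)) and O(escalate_dataset) yields O(¬mute_channel).
Premise 4 is O(¬vacate_premises → mute_channel); contrapositively O(¬mute_channel → vacate_premises). Since O(¬mute_channel) holds, K gives O(vacate_premises).
Premise 6 is O(vacate_premises → register_contract); since O(vacate_premises), deontic closure gives O(register_contract).
But premise 8 directly asserts O(¬register_contract).
We now have both O(register_contract) and O(¬register_contract) — register_contract is simultaneously obligatory and forbidden, violating the D-axiom.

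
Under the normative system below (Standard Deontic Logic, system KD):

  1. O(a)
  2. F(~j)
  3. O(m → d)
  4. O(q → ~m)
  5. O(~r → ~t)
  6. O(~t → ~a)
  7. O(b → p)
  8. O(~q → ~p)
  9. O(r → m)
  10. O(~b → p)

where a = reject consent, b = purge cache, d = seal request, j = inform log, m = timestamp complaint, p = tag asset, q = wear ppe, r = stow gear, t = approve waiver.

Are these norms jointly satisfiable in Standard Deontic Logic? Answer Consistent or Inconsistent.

Inconsistent

By case analysis on ~b: premise 10 gives O(~b → p) and premise 7 gives O(b → p), so O(p) either way.
The contrapositive of premise 8 (O(~q → ~p)) is O(p → q), and O(p) is already established, so O(q).
With premise 4, O(q → ~m), the K-axiom yields O(~m).
The contrapositive of premise 9 (O(r → m)) is O(~m → ~r), and O(~m) is already established, so O(~r).
From O(~r) and premise 5, O(~r → ~t), we obtain O(~t).
From O(~t) and premise 6, O(~t → ~a), we obtain O(~a).
But premise 1 directly asserts O(a).
We now have both O(~a) and O(a) — a is simultaneously obligatory and forbidden, violating the D-axiom.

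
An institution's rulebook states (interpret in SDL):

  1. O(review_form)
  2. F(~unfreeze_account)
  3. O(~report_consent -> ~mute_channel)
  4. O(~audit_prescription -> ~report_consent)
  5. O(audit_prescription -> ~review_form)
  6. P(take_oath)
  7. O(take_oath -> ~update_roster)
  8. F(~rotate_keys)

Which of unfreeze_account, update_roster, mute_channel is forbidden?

mute_channel

From premise 1 we have O(review_form).
Premise 5, O(audit_prescription -> ~review_form), contraposes to O(review_form -> ~audit_prescription); with O(review_form) we get O(~audit_prescription).
From O(~audit_prescription) and premise 4, O(~audit_prescription -> ~report_consent), we obtain O(~report_consent).
With premise 3, O(~report_consent -> ~mute_channel), the K-axiom yields O(~mute_channel).
So O(~mute_channel) holds, i.e. mute_channel is forbidden. None of the other listed options is forbidden under the premises.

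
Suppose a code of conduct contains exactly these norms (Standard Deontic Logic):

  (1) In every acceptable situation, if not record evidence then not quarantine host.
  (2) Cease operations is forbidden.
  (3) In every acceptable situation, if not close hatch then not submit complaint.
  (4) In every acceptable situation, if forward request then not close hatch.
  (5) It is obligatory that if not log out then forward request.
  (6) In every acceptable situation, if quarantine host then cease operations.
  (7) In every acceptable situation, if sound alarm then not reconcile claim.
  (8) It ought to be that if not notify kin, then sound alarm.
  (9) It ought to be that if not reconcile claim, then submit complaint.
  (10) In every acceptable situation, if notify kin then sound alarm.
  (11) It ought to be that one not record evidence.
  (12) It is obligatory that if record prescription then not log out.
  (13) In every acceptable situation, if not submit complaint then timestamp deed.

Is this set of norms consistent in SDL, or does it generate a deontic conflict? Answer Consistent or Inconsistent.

Consistent

Premise 6 is O(quarantine_host → cease_operations), but O(quarantine_host) is not derivable from the premises, so it does not yield O(cease_operations).
So O(cease_operations) is not derivable, and the apparent clash with O(¬cease_operations) does not arise.
A world satisfying every obligation exists (e.g. cease_operations=false, close_hatch=true, forward_request=false, log_out=true, notify_kin=false, quarantine_host=false, reconcile_claim=false, record_evidence=false, record_prescription=false, sound_alarm=true, submit_complaint=true, timestamp_deed=false); no atom is both obligatory and forbidden, so the set is consistent.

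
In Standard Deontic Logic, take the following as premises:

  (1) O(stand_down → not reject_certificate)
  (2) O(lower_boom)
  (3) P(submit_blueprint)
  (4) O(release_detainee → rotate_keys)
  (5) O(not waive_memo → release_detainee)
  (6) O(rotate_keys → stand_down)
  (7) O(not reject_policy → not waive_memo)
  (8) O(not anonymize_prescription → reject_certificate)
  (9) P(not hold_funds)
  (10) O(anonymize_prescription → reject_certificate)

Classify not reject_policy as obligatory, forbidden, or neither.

Premises 8 and 10 cover both cases: O(not anonymize_prescription → reject_certificate) and O(anonymize_prescription → reject_certificate). Since not anonymize_prescription ∨ anonymize_prescription is a tautology, O(reject_certificate) follows.
The contrapositive of premise 1 (O(stand_down → not reject_certificate)) is O(reject_certificate → not stand_down), and O(reject_certificate) is already established, so O(not stand_down).
Premise 6 is O(rotate_keys → stand_down); contrapositively O(not stand_down → not rotate_keys). Since O(not stand_down) holds, K gives O(not rotate_keys).
Premise 4 is O(release_detainee → rotate_keys); contrapositively O(not rotate_keys → not release_detainee). Since O(not rotate_keys) holds, K gives O(not release_detainee).
Premise 5 is O(not waive_memo → release_detainee); contrapositively O(not release_detainee → waive_memo). Since O(not release_detainee) holds, K gives O(waive_memo).
Premise 7, O(not reject_policy → not waive_memo), contraposes to O(waive_memo → reject_policy); with O(waive_memo) we get O(reject_policy).
Premises 2, 3, 9 do not contribute to this derivation.
Thus O(reject_policy), which is F(not reject_policy): not reject_policy is forbidden.

Forbidden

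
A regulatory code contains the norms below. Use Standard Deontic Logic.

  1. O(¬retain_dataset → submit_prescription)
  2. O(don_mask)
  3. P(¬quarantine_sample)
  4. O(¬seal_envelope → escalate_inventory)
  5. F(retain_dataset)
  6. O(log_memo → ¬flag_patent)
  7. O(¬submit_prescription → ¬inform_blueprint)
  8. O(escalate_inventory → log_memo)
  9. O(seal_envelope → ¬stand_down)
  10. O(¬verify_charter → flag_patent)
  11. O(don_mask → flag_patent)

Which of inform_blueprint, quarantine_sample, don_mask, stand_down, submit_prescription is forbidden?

stand_down

Premise 2 gives O(don_mask).
With premise 11, O(don_mask → flag_patent), the K-axiom yields O(flag_patent).
The contrapositive of premise 6 (O(log_memo → ¬flag_patent)) is O(flag_patent → ¬log_memo), and O(flag_patent) is already established, so O(¬log_memo).
Premise 8 is O(escalate_inventory → log_memo); contrapositively O(¬log_memo → ¬escalate_inventory). Since O(¬log_memo) holds, K gives O(¬escalate_inventory).
Premise 4 is O(¬seal_envelope → escalate_inventory); contrapositively O(¬escalate_inventory → seal_envelope). Since O(¬escalate_inventory) holds, K gives O(seal_envelope).
Premise 9 is O(seal_envelope → ¬stand_down); since O(seal_envelope), deontic closure gives O(¬stand_down).
So O(¬stand_down) holds, i.e. stand_down is forbidden. None of the other listed options is forbidden under the premises.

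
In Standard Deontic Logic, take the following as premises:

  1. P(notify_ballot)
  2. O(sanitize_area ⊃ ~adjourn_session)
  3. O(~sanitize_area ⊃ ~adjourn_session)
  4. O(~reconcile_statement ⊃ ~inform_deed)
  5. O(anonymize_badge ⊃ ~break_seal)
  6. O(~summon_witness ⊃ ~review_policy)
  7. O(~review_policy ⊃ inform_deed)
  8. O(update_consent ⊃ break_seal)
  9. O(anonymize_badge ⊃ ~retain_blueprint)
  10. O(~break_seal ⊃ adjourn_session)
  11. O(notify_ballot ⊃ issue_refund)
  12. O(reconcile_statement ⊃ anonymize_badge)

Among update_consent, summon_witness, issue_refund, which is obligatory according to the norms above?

Premises 3 and 2 are O(~sanitize_area ⊃ ~adjourn_session) and O(sanitize_area ⊃ ~adjourn_session); every ideal world satisfies ~sanitize_area or sanitize_area, so in either case ~adjourn_session holds — hence O(~adjourn_session).
The contrapositive of premise 10 (O(~break_seal ⊃ adjourn_session)) is O(~adjourn_session ⊃ break_seal), and O(~adjourn_session) is already established, so O(break_seal).
Premise 5 is O(anonymize_badge ⊃ ~break_seal); contrapositively O(break_seal ⊃ ~anonymize_badge). Since O(break_seal) holds, K gives O(~anonymize_badge).
Premise 12, O(reconcile_statement ⊃ anonymize_badge), contraposes to O(~anonymize_badge ⊃ ~reconcile_statement); with O(~anonymize_badge) we get O(~reconcile_statement).
Premise 4 is O(~reconcile_statement ⊃ ~inform_deed); since O(~reconcile_statement), deontic closure gives O(~inform_deed).
Premise 7 is O(~review_policy ⊃ inform_deed); contrapositively O(~inform_deed ⊃ review_policy). Since O(~inform_deed) holds, K gives O(review_policy).
The contrapositive of premise 6 (O(~summon_witness ⊃ ~review_policy)) is O(review_policy ⊃ summon_witness), and O(review_policy) is already established, so O(summon_witness).
So O(summon_witness) holds — summon_witness is obligatory. None of the other listed options is made obligatory by any chain of premises.

summon_witness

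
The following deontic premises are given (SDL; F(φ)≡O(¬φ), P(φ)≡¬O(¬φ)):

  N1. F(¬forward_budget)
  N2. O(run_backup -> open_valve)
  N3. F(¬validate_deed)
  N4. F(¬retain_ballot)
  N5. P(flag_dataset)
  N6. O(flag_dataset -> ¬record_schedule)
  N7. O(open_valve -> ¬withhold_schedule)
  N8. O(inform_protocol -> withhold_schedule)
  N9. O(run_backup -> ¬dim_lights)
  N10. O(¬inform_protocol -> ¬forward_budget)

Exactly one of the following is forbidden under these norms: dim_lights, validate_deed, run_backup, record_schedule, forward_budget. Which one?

Premise 1, F(¬forward_budget), is equivalent to O(forward_budget).
Premise 10, O(¬inform_protocol -> ¬forward_budget), contraposes to O(forward_budget -> inform_protocol); with O(forward_budget) we get O(inform_protocol).
Applying K to premise 8 (O(inform_protocol -> withhold_schedule)) and O(inform_protocol) yields O(withhold_schedule).
Premise 7 is O(open_valve -> ¬withhold_schedule); contrapositively O(withhold_schedule -> ¬open_valve). Since O(withhold_schedule) holds, K gives O(¬open_valve).
The contrapositive of premise 2 (O(run_backup -> open_valve)) is O(¬open_valve -> ¬run_backup), and O(¬open_valve) is already established, so O(¬run_backup).
So O(¬run_backup) holds, i.e. run_backup is forbidden. None of the other listed options is forbidden under the premises.

run_backup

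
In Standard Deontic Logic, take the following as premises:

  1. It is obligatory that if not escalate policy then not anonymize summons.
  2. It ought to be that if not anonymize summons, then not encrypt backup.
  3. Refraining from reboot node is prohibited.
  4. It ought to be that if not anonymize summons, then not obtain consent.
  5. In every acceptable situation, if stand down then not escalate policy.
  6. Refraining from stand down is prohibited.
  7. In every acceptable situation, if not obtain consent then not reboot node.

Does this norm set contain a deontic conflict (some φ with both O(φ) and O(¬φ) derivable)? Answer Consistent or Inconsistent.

Premise 3 is F(¬reboot_node), i.e. O(reboot_node).
Premise 7 is O(¬obtain_consent → ¬reboot_node); contrapositively O(reboot_node → obtain_consent). Since O(reboot_node) holds, K gives O(obtain_consent).
The contrapositive of premise 4 (O(¬anonymize_summons → ¬obtain_consent)) is O(obtain_consent → anonymize_summons), and O(obtain_consent) is already established, so O(anonymize_summons).
Premise 1 is O(¬escalate_policy → ¬anonymize_summons); contrapositively O(anonymize_summons → escalate_policy). Since O(anonymize_summons) holds, K gives O(escalate_policy).
The contrapositive of premise 5 (O(stand_down → ¬escalate_policy)) is O(escalate_policy → ¬stand_down), and O(escalate_policy) is already established, so O(¬stand_down).
Yet premise 6 is F(¬stand_down), i.e. O(stand_down).
We now have both O(¬stand_down) and O(stand_down) — stand_down is simultaneously obligatory and forbidden, violating the D-axiom.

Inconsistent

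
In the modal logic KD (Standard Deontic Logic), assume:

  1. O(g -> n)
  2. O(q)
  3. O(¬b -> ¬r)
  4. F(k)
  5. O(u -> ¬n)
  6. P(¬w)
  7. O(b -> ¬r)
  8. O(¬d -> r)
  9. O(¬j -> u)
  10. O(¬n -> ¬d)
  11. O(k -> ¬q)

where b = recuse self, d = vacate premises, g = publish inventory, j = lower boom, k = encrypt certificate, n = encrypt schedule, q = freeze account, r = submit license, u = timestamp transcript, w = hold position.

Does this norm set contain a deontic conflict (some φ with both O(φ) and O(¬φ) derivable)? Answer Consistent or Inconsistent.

Premise 11 is O(k -> ¬q), but O(k) is not derivable from the premises, so it does not yield O(¬q).
So O(¬q) is not derivable, and the apparent clash with O(q) does not arise.
A world satisfying every obligation exists (e.g. b=false, d=true, g=false, j=true, k=false, n=true, q=true, r=false, u=false, w=false); no atom is both obligatory and forbidden, so the set is consistent.

Consistent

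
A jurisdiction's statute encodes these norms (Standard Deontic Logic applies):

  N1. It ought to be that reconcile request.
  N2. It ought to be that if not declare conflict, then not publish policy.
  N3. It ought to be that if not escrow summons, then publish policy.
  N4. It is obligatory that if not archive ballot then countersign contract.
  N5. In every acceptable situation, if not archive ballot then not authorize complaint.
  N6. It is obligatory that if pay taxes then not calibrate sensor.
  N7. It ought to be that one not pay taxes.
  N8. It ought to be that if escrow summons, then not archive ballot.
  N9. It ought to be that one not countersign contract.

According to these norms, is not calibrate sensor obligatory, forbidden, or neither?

Premise 6 is O(pay_taxes → ¬calibrate_sensor), but O(pay_taxes) is not derivable from the premises, so it does not yield O(¬calibrate_sensor).
No premise or chain of K-axiom applications forces O(¬calibrate_sensor), and none forces O(calibrate_sensor). So ¬calibrate_sensor is neither obligatory nor forbidden under these norms.

Neither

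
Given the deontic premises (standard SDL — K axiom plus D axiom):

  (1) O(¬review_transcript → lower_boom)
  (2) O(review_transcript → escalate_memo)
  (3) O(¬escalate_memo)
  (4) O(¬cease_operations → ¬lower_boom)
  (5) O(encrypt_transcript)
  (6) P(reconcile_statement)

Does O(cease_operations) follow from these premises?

Premise 3 gives O(¬escalate_memo).
Premise 2 is O(review_transcript → escalate_memo); contrapositively O(¬escalate_memo → ¬review_transcript). Since O(¬escalate_memo) holds, K gives O(¬review_transcript).
From O(¬review_transcript) and premise 1, O(¬review_transcript → lower_boom), we obtain O(lower_boom).
The contrapositive of premise 4 (O(¬cease_operations → ¬lower_boom)) is O(lower_boom → cease_operations), and O(lower_boom) is already established, so O(cease_operations).
Premises 5, 6 do not contribute to this derivation.
So O(cease_operations) follows.

Yes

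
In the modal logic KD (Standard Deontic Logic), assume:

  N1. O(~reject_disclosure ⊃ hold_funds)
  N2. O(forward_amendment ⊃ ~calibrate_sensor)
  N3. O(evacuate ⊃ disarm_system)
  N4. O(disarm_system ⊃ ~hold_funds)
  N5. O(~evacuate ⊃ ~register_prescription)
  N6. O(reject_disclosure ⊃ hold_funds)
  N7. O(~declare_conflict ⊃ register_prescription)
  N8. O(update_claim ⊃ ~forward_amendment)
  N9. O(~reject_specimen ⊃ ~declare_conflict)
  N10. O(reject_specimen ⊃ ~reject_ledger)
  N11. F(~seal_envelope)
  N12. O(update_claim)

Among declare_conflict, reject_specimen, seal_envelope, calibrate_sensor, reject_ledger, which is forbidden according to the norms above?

reject_ledger

By case analysis on ~reject_disclosure: premise 1 gives O(~reject_disclosure ⊃ hold_funds) and premise 6 gives O(reject_disclosure ⊃ hold_funds), so O(hold_funds) either way.
Premise 4, O(disarm_system ⊃ ~hold_funds), contraposes to O(hold_funds ⊃ ~disarm_system); with O(hold_funds) we get O(~disarm_system).
Premise 3, O(evacuate ⊃ disarm_system), contraposes to O(~disarm_system ⊃ ~evacuate); with O(~disarm_system) we get O(~evacuate).
Premise 5 is O(~evacuate ⊃ ~register_prescription); since O(~evacuate), deontic closure gives O(~register_prescription).
The contrapositive of premise 7 (O(~declare_conflict ⊃ register_prescription)) is O(~register_prescription ⊃ declare_conflict), and O(~register_prescription) is already established, so O(declare_conflict).
The contrapositive of premise 9 (O(~reject_specimen ⊃ ~declare_conflict)) is O(declare_conflict ⊃ reject_specimen), and O(declare_conflict) is already established, so O(reject_specimen).
With premise 10, O(reject_specimen ⊃ ~reject_ledger), the K-axiom yields O(~reject_ledger).
So O(~reject_ledger) holds, i.e. reject_ledger is forbidden. None of the other listed options is forbidden under the premises.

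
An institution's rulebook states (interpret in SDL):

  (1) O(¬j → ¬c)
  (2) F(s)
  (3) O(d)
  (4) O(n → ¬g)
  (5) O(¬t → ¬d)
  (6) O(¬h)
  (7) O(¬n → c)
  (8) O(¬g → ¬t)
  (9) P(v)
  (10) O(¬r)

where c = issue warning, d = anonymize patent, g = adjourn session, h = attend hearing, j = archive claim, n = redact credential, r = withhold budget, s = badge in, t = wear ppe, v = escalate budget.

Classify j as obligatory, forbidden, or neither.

From premise 3 we have O(d).
Premise 5, O(¬t → ¬d), contraposes to O(d → t); with O(d) we get O(t).
Premise 8, O(¬g → ¬t), contraposes to O(t → g); with O(t) we get O(g).
The contrapositive of premise 4 (O(n → ¬g)) is O(g → ¬n), and O(g) is already established, so O(¬n).
With premise 7, O(¬n → c), the K-axiom yields O(c).
The contrapositive of premise 1 (O(¬j → ¬c)) is O(c → j), and O(c) is already established, so O(j).
Premises 2, 6, 9, 10 do not contribute to this derivation.
Hence j is obligatory.

Obligatory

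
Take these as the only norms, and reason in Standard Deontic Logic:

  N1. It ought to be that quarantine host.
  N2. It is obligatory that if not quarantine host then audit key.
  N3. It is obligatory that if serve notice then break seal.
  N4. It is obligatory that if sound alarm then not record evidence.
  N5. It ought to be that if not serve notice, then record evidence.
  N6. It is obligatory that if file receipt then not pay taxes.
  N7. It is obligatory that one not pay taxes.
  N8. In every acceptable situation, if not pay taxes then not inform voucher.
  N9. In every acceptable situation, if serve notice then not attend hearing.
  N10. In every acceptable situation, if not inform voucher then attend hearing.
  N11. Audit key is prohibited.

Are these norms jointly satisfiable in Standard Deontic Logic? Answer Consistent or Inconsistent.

Premise 2 is O(¬quarantine_host → audit_key), but O(¬quarantine_host) is not derivable from the premises, so it does not yield O(audit_key).
So O(audit_key) is not derivable, and the apparent clash with O(¬audit_key) does not arise.
A world satisfying every obligation exists (e.g. attend_hearing=true, audit_key=false, break_seal=false, file_receipt=false, inform_voucher=false, pay_taxes=false, quarantine_host=true, record_evidence=true, serve_notice=false, sound_alarm=false); no atom is both obligatory and forbidden, so the set is consistent.

Consistent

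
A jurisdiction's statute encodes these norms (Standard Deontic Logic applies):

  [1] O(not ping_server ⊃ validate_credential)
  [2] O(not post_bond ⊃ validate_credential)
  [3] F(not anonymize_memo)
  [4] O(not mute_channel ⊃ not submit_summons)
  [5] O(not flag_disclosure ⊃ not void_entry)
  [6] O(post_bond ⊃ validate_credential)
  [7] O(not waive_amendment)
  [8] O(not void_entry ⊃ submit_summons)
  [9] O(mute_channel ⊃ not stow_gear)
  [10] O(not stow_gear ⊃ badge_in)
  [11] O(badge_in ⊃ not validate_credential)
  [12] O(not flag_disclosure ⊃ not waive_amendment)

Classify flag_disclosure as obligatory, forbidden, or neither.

Obligatory

Premises 6 and 2 cover both cases: O(post_bond ⊃ validate_credential) and O(not post_bond ⊃ validate_credential). Since post_bond ∨ not post_bond is a tautology, O(validate_credential) follows.
Premise 11 is O(badge_in ⊃ not validate_credential); contrapositively O(validate_credential ⊃ not badge_in). Since O(validate_credential) holds, K gives O(not badge_in).
Premise 10 is O(not stow_gear ⊃ badge_in); contrapositively O(not badge_in ⊃ stow_gear). Since O(not badge_in) holds, K gives O(stow_gear).
Premise 9, O(mute_channel ⊃ not stow_gear), contraposes to O(stow_gear ⊃ not mute_channel); with O(stow_gear) we get O(not mute_channel).
From O(not mute_channel) and premise 4, O(not mute_channel ⊃ not submit_summons), we obtain O(not submit_summons).
The contrapositive of premise 8 (O(not void_entry ⊃ submit_summons)) is O(not submit_summons ⊃ void_entry), and O(not submit_summons) is already established, so O(void_entry).
The contrapositive of premise 5 (O(not flag_disclosure ⊃ not void_entry)) is O(void_entry ⊃ flag_disclosure), and O(void_entry) is already established, so O(flag_disclosure).
Premises 1, 3, 7, 12 do not contribute to this derivation.
Hence flag_disclosure is obligatory.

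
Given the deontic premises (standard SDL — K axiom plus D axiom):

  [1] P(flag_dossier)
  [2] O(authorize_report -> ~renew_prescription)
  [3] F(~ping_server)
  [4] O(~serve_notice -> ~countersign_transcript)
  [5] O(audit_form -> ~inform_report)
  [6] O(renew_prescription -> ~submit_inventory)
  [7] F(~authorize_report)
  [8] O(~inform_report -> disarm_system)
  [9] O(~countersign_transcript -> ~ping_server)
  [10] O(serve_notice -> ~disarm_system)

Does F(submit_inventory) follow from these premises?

No

Premise 6 is O(renew_prescription -> ~submit_inventory), but O(renew_prescription) is not derivable from the premises, so it does not yield O(~submit_inventory).
No other premise forces O(~submit_inventory). An ideal world satisfying every premise can still have submit_inventory true, so F(submit_inventory) is not derivable.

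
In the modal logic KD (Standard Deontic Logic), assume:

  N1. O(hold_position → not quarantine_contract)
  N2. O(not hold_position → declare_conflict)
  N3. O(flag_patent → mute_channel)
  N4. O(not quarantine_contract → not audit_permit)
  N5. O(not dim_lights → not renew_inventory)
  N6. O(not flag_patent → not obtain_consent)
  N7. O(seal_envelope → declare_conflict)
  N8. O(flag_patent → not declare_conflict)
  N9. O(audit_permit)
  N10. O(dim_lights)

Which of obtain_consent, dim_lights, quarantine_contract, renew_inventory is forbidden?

Premise 9 gives O(audit_permit).
Premise 4 is O(not quarantine_contract → not audit_permit); contrapositively O(audit_permit → quarantine_contract). Since O(audit_permit) holds, K gives O(quarantine_contract).
The contrapositive of premise 1 (O(hold_position → not quarantine_contract)) is O(quarantine_contract → not hold_position), and O(quarantine_contract) is already established, so O(not hold_position).
From O(not hold_position) and premise 2, O(not hold_position → declare_conflict), we obtain O(declare_conflict).
Premise 8 is O(flag_patent → not declare_conflict); contrapositively O(declare_conflict → not flag_patent). Since O(declare_conflict) holds, K gives O(not flag_patent).
From O(not flag_patent) and premise 6, O(not flag_patent → not obtain_consent), we obtain O(not obtain_consent).
So O(not obtain_consent) holds, i.e. obtain_consent is forbidden. None of the other listed options is forbidden under the premises.

obtain_consent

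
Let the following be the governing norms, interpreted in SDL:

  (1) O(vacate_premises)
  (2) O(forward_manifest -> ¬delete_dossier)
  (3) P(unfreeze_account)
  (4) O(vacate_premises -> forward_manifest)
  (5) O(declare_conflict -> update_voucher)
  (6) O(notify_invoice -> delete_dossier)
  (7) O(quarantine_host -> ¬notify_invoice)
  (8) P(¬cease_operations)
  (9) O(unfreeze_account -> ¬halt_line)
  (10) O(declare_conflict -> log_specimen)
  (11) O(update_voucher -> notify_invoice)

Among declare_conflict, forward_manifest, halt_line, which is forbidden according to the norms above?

From premise 1 we have O(vacate_premises).
With premise 4, O(vacate_premises -> forward_manifest), the K-axiom yields O(forward_manifest).
Applying K to premise 2 (O(forward_manifest -> ¬delete_dossier)) and O(forward_manifest) yields O(¬delete_dossier).
Premise 6, O(notify_invoice -> delete_dossier), contraposes to O(¬delete_dossier -> ¬notify_invoice); with O(¬delete_dossier) we get O(¬notify_invoice).
Premise 11, O(update_voucher -> notify_invoice), contraposes to O(¬notify_invoice -> ¬update_voucher); with O(¬notify_invoice) we get O(¬update_voucher).
The contrapositive of premise 5 (O(declare_conflict -> update_voucher)) is O(¬update_voucher -> ¬declare_conflict), and O(¬update_voucher) is already established, so O(¬declare_conflict).
So O(¬declare_conflict) holds, i.e. declare_conflict is forbidden. None of the other listed options is forbidden under the premises.

declare_conflict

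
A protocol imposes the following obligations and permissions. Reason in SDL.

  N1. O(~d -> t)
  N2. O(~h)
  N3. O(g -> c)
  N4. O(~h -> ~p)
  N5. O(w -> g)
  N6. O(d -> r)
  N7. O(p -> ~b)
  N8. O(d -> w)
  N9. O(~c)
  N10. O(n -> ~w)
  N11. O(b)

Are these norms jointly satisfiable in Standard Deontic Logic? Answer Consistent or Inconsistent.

Consistent

Premise 7 is O(p -> ~b), but O(p) is not derivable from the premises, so it does not yield O(~b).
So O(~b) is not derivable, and the apparent clash with O(b) does not arise.
A world satisfying every obligation exists (e.g. b=true, c=false, d=false, g=false, h=false, n=false, p=false, r=false, t=true, w=false); no atom is both obligatory and forbidden, so the set is consistent.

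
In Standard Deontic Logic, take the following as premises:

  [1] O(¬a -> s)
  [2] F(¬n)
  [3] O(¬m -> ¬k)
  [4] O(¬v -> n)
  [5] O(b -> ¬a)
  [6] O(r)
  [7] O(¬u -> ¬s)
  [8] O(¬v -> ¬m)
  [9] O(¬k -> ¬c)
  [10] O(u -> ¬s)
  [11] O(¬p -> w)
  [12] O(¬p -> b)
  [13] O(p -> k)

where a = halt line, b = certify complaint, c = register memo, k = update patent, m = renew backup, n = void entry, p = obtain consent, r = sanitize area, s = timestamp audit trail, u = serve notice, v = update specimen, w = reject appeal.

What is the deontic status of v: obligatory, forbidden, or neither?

Obligatory

By case analysis on ¬u: premise 7 gives O(¬u -> ¬s) and premise 10 gives O(u -> ¬s), so O(¬s) either way.
Premise 1, O(¬a -> s), contraposes to O(¬s -> a); with O(¬s) we get O(a).
Premise 5 is O(b -> ¬a); contrapositively O(a -> ¬b). Since O(a) holds, K gives O(¬b).
Premise 12, O(¬p -> b), contraposes to O(¬b -> p); with O(¬b) we get O(p).
Applying K to premise 13 (O(p -> k)) and O(p) yields O(k).
Premise 3 is O(¬m -> ¬k); contrapositively O(k -> m). Since O(k) holds, K gives O(m).
Premise 8 is O(¬v -> ¬m); contrapositively O(m -> v). Since O(m) holds, K gives O(v).
Premises 2, 4, 6, 9, 11 do not contribute to this derivation.
Hence v is obligatory.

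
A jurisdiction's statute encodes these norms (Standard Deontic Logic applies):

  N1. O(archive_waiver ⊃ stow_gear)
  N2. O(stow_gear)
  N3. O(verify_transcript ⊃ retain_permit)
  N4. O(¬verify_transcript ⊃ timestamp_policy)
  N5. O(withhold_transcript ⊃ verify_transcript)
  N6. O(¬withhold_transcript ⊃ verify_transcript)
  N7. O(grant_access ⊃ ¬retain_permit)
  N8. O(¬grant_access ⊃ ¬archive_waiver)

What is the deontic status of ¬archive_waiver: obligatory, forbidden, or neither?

By case analysis on withhold_transcript: premise 5 gives O(withhold_transcript ⊃ verify_transcript) and premise 6 gives O(¬withhold_transcript ⊃ verify_transcript), so O(verify_transcript) either way.
Premise 3 is O(verify_transcript ⊃ retain_permit); since O(verify_transcript), deontic closure gives O(retain_permit).
Premise 7 is O(grant_access ⊃ ¬retain_permit); contrapositively O(retain_permit ⊃ ¬grant_access). Since O(retain_permit) holds, K gives O(¬grant_access).
From O(¬grant_access) and premise 8, O(¬grant_access ⊃ ¬archive_waiver), we obtain O(¬archive_waiver).
Premises 1, 2, 4 do not contribute to this derivation.
Hence ¬archive_waiver is obligatory.

Obligatory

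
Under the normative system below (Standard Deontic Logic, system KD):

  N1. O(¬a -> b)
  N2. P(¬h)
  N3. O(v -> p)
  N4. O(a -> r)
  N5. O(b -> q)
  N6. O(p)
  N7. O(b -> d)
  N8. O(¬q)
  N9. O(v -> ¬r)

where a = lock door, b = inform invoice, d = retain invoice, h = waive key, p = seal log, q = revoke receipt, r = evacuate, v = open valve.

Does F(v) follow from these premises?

Yes

From premise 8 we have O(¬q).
Premise 5, O(b -> q), contraposes to O(¬q -> ¬b); with O(¬q) we get O(¬b).
The contrapositive of premise 1 (O(¬a -> b)) is O(¬b -> a), and O(¬b) is already established, so O(a).
Applying K to premise 4 (O(a -> r)) and O(a) yields O(r).
Premise 9, O(v -> ¬r), contraposes to O(r -> ¬v); with O(r) we get O(¬v).
Premises 2, 3, 6, 7 do not contribute to this derivation.
So O(¬v) holds, i.e. F(v). The claim follows.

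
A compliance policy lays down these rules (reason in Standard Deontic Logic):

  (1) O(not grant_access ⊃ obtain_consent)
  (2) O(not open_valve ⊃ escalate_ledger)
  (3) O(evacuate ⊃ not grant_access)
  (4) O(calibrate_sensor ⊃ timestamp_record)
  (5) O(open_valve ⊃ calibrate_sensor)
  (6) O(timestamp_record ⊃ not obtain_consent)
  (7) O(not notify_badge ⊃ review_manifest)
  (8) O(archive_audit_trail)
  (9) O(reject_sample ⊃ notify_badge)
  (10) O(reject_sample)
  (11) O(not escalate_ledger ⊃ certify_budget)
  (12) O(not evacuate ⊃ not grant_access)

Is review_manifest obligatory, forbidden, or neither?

Premise 7 is O(not notify_badge ⊃ review_manifest), but O(not notify_badge) is not derivable from the premises, so it does not yield O(review_manifest).
No premise or chain of K-axiom applications forces O(review_manifest), and none forces O(not review_manifest). So review_manifest is neither obligatory nor forbidden under these norms.

Neither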